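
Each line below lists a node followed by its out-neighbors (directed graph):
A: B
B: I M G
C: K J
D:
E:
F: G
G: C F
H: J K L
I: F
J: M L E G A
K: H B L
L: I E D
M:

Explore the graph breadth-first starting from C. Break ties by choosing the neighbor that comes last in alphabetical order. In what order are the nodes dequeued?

C, K, J, L, H, B, M, G, E, A, I, D, F

Visit C; enqueue K, J → queue [K, J]
Visit K; enqueue L, H, B → queue [J, L, H, B]
Visit J; enqueue M, G, E, A → queue [L, H, B, M, G, E, A]
Visit L; enqueue I, D → queue [H, B, M, G, E, A, I, D]
Visit H → queue [B, M, G, E, A, I, D]
Visit B → queue [M, G, E, A, I, D]
Visit M → queue [G, E, A, I, D]
Visit G; enqueue F → queue [E, A, I, D, F]
Visit E → queue [A, I, D, F]
Visit A → queue [I, D, F]
Visit I → queue [D, F]
Visit D → queue [F]
Visit F → queue []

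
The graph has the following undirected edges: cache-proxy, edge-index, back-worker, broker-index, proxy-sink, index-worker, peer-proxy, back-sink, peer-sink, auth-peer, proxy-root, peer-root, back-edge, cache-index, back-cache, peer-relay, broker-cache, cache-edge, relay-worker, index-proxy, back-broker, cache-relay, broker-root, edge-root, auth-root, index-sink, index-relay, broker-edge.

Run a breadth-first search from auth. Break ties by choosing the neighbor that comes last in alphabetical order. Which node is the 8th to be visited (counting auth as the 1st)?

relay

Visit auth; enqueue root, peer → queue [root, peer]
Visit root; enqueue proxy, edge, broker → queue [peer, proxy, edge, broker]
Visit peer; enqueue sink, relay → queue [proxy, edge, broker, sink, relay]
Visit proxy; enqueue index, cache → queue [edge, broker, sink, relay, index, cache]
Visit edge; enqueue back → queue [broker, sink, relay, index, cache, back]
Visit broker → queue [sink, relay, index, cache, back]
Visit sink → queue [relay, index, cache, back]
Visit relay; enqueue worker → queue [index, cache, back, worker]
Visit index → queue [cache, back, worker]
Visit cache → queue [back, worker]
Visit back → queue [worker]
Visit worker → queue []

Visit order: auth, root, peer, proxy, edge, broker, sink, relay, index, cache, back, worker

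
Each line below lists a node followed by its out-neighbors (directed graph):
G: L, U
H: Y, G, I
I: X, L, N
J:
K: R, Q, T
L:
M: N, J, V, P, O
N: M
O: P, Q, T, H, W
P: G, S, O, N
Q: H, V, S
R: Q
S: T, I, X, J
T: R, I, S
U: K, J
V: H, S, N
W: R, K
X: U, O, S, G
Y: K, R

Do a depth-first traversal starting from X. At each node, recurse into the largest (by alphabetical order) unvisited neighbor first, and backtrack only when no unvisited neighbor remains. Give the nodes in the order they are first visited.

Visit X
X → U
U → K
K → T
T → S
S → J
S → I
I → N
N → M
M → V
V → H
H → Y
Y → R
R → Q
H → G
G → L
M → P
P → O
O → W

X → U → K → T → S → J → I → N → M → V → H → Y → R → Q → G → L → P → O → W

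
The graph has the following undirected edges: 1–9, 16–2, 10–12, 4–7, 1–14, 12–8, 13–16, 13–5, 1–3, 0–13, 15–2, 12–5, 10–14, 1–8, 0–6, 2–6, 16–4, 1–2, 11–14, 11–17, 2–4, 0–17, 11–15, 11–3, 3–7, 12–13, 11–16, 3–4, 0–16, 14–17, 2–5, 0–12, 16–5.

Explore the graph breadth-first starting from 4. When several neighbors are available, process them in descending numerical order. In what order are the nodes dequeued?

4 → 16 → 7 → 3 → 2 → 13 → 11 → 5 → 0 → 1 → 15 → 6 → 12 → 17 → 14 → 9 → 8 → 10

Visit 4; enqueue 16, 7, 3, 2 → queue [16, 7, 3, 2]
Visit 16; enqueue 13, 11, 5, 0 → queue [7, 3, 2, 13, 11, 5, 0]
Visit 7 → queue [3, 2, 13, 11, 5, 0]
Visit 3; enqueue 1 → queue [2, 13, 11, 5, 0, 1]
Visit 2; enqueue 15, 6 → queue [13, 11, 5, 0, 1, 15, 6]
Visit 13; enqueue 12 → queue [11, 5, 0, 1, 15, 6, 12]
Visit 11; enqueue 17, 14 → queue [5, 0, 1, 15, 6, 12, 17, 14]
Visit 5 → queue [0, 1, 15, 6, 12, 17, 14]
Visit 0 → queue [1, 15, 6, 12, 17, 14]
Visit 1; enqueue 9, 8 → queue [15, 6, 12, 17, 14, 9, 8]
Visit 15 → queue [6, 12, 17, 14, 9, 8]
Visit 6 → queue [12, 17, 14, 9, 8]
Visit 12; enqueue 10 → queue [17, 14, 9, 8, 10]
Visit 17 → queue [14, 9, 8, 10]
Visit 14 → queue [9, 8, 10]
Visit 9 → queue [8, 10]
Visit 8 → queue [10]
Visit 10 → queue []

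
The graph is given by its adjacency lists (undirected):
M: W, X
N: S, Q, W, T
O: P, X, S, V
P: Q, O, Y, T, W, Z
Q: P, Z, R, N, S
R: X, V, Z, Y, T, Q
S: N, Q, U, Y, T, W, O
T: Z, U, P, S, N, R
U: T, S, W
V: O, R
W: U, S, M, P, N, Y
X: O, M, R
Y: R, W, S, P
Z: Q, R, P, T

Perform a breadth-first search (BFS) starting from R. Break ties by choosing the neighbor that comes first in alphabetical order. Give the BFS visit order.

Visit R; enqueue Q, T, V, X, Y, Z → queue [Q, T, V, X, Y, Z]
Visit Q; enqueue N, P, S → queue [T, V, X, Y, Z, N, P, S]
Visit T; enqueue U → queue [V, X, Y, Z, N, P, S, U]
Visit V; enqueue O → queue [X, Y, Z, N, P, S, U, O]
Visit X; enqueue M → queue [Y, Z, N, P, S, U, O, M]
Visit Y; enqueue W → queue [Z, N, P, S, U, O, M, W]
Visit Z → queue [N, P, S, U, O, M, W]
Visit N → queue [P, S, U, O, M, W]
Visit P → queue [S, U, O, M, W]
Visit S → queue [U, O, M, W]
Visit U → queue [O, M, W]
Visit O → queue [M, W]
Visit M → queue [W]
Visit W → queue []

R, Q, T, V, X, Y, Z, N, P, S, U, O, M, W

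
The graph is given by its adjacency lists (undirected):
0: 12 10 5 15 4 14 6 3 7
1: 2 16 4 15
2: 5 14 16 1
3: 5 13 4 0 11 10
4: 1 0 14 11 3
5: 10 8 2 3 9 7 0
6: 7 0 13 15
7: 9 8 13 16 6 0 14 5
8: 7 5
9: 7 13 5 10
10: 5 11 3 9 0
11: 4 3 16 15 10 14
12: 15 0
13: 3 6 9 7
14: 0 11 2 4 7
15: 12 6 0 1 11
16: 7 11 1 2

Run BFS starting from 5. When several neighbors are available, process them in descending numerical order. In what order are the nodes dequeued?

5 -> 10 -> 9 -> 8 -> 7 -> 3 -> 2 -> 0 -> 11 -> 13 -> 16 -> 14 -> 6 -> 4 -> 1 -> 15 -> 12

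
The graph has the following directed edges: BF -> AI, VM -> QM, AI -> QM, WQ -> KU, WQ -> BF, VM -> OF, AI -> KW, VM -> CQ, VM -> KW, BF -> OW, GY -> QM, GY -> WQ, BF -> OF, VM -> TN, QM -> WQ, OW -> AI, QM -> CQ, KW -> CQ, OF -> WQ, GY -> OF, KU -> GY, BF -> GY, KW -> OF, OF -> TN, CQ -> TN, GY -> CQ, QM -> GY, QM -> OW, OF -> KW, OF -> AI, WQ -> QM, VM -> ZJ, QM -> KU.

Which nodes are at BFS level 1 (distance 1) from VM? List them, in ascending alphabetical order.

CQ, KW, OF, QM, TN, ZJ

Level 0: VM
Level 1: CQ, KW, OF, QM, TN, ZJ
Level 2: AI, GY, KU, OW, WQ
Level 3: BF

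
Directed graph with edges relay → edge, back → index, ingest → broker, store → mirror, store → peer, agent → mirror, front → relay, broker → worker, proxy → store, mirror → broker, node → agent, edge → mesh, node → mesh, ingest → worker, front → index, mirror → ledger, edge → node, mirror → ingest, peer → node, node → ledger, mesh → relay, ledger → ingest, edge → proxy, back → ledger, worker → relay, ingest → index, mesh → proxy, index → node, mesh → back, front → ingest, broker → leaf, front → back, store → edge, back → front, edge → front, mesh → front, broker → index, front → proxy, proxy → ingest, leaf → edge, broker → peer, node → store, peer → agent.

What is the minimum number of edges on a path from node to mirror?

2

Level 0: node
Level 1: agent, ledger, mesh, store
Level 2: back, edge, front, ingest, mirror, peer, proxy, relay
Level 3: broker, index, worker
Level 4: leaf
mirror first appears at level 2.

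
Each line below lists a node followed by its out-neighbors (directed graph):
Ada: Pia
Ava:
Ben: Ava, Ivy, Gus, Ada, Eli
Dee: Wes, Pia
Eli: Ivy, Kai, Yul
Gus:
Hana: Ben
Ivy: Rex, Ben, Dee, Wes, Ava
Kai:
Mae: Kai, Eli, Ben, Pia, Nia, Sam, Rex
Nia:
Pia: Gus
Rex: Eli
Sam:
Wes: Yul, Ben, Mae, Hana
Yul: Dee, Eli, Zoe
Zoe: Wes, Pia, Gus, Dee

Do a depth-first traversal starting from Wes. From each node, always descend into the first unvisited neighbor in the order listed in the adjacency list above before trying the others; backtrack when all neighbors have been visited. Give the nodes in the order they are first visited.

Wes, Yul, Dee, Pia, Gus, Eli, Ivy, Rex, Ben, Ava, Ada, Kai, Zoe, Mae, Nia, Sam, Hana

Visit Wes
Wes → Yul
Yul → Dee
Dee → Pia
Pia → Gus
Yul → Eli
Eli → Ivy
Ivy → Rex
Ivy → Ben
Ben → Ava
Ben → Ada
Eli → Kai
Yul → Zoe
Wes → Mae
Mae → Nia
Mae → Sam
Wes → Hana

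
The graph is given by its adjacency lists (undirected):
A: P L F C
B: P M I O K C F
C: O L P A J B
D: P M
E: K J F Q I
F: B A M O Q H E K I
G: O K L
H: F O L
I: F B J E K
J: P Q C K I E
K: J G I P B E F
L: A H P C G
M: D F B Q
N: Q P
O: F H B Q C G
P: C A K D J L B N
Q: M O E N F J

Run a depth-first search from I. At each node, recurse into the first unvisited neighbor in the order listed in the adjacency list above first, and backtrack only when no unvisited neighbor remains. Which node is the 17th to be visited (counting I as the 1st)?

N

Visit I
I → F
F → B
B → P
P → C
C → O
O → H
H → L
L → A
L → G
G → K
K → J
J → Q
Q → M
M → D
Q → E
Q → N

Visit order: I, F, B, P, C, O, H, L, A, G, K, J, Q, M, D, E, N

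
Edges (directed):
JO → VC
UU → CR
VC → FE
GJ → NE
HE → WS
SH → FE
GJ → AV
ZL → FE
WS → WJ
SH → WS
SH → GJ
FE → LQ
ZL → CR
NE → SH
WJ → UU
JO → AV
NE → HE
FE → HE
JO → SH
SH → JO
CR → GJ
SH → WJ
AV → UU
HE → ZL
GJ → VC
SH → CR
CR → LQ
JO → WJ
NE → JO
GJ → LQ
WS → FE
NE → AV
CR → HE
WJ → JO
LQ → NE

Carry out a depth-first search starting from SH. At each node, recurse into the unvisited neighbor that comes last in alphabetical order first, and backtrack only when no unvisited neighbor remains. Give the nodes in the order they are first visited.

Visit SH
SH → WS
WS → WJ
WJ → UU
UU → CR
CR → LQ
LQ → NE
NE → JO
JO → VC
VC → FE
FE → HE
HE → ZL
JO → AV
CR → GJ

SH -> WS -> WJ -> UU -> CR -> LQ -> NE -> JO -> VC -> FE -> HE -> ZL -> AV -> GJ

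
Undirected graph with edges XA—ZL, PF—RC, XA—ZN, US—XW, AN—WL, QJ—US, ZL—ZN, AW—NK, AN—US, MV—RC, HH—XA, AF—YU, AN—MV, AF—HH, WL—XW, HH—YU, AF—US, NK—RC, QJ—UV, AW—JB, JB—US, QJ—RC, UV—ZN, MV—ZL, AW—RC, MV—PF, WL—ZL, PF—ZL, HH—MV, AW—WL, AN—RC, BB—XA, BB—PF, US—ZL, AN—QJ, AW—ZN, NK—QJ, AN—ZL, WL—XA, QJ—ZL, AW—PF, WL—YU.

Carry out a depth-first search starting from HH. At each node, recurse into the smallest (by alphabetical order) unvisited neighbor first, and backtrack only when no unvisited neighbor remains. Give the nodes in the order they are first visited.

Visit HH
HH → AF
AF → US
US → AN
AN → MV
MV → PF
PF → AW
AW → JB
AW → NK
NK → QJ
QJ → RC
QJ → UV
UV → ZN
ZN → XA
XA → BB
XA → WL
WL → XW
WL → YU
WL → ZL

HH AF US AN MV PF AW JB NK QJ RC UV ZN XA BB WL XW YU ZL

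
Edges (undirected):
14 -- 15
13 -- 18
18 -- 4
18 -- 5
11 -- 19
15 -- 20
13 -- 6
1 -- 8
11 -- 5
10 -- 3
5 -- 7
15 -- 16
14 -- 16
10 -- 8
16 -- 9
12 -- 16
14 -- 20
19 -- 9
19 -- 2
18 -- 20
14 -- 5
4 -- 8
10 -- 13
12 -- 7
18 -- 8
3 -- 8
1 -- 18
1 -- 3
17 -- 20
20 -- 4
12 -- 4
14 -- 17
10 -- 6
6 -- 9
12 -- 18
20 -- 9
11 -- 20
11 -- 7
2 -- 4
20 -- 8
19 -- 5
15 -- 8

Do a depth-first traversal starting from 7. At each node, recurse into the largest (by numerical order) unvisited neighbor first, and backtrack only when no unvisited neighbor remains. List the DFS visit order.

7, 12, 18, 20, 17, 14, 16, 15, 8, 10, 13, 6, 9, 19, 11, 5, 2, 4, 3, 1

Visit 7
7 → 12
12 → 18
18 → 20
20 → 17
17 → 14
14 → 16
16 → 15
15 → 8
8 → 10
10 → 13
13 → 6
6 → 9
9 → 19
19 → 11
11 → 5
19 → 2
2 → 4
10 → 3
3 → 1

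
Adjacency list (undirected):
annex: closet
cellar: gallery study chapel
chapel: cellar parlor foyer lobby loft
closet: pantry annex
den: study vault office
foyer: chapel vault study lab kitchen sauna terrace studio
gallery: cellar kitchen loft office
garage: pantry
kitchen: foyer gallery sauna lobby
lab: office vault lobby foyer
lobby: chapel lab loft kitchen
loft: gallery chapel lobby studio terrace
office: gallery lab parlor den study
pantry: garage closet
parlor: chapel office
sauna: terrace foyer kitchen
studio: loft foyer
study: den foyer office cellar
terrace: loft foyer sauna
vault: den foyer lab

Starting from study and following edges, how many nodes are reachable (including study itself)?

BFS from study visits: study, den, foyer, office, cellar, vault, chapel, lab, kitchen, sauna, terrace, studio, gallery, parlor, lobby, loft
Reachable nodes: 16 of 20 total.

16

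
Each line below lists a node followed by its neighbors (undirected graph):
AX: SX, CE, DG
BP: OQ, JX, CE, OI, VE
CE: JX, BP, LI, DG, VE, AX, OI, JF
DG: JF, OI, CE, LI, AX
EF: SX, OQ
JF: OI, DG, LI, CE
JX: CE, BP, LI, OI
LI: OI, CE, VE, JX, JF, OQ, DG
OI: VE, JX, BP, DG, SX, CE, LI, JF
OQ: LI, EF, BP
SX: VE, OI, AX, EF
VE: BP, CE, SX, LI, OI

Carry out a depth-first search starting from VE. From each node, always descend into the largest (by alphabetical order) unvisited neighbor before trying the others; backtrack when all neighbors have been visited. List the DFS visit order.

VE, SX, OI, LI, OQ, EF, BP, JX, CE, JF, DG, AX

Visit VE
VE → SX
SX → OI
OI → LI
LI → OQ
OQ → EF
OQ → BP
BP → JX
JX → CE
CE → JF
JF → DG
DG → AX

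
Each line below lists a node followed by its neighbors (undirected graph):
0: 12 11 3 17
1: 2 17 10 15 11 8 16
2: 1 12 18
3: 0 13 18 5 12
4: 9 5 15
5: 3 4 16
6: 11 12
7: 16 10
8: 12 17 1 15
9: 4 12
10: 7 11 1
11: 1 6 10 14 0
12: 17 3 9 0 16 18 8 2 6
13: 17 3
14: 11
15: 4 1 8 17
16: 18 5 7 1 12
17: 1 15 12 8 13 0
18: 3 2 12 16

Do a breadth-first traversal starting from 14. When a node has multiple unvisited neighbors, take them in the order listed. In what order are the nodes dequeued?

Visit 14; enqueue 11 → queue [11]
Visit 11; enqueue 1, 6, 10, 0 → queue [1, 6, 10, 0]
Visit 1; enqueue 2, 17, 15, 8, 16 → queue [6, 10, 0, 2, 17, 15, 8, 16]
Visit 6; enqueue 12 → queue [10, 0, 2, 17, 15, 8, 16, 12]
Visit 10; enqueue 7 → queue [0, 2, 17, 15, 8, 16, 12, 7]
Visit 0; enqueue 3 → queue [2, 17, 15, 8, 16, 12, 7, 3]
Visit 2; enqueue 18 → queue [17, 15, 8, 16, 12, 7, 3, 18]
Visit 17; enqueue 13 → queue [15, 8, 16, 12, 7, 3, 18, 13]
Visit 15; enqueue 4 → queue [8, 16, 12, 7, 3, 18, 13, 4]
Visit 8 → queue [16, 12, 7, 3, 18, 13, 4]
Visit 16; enqueue 5 → queue [12, 7, 3, 18, 13, 4, 5]
Visit 12; enqueue 9 → queue [7, 3, 18, 13, 4, 5, 9]
Visit 7 → queue [3, 18, 13, 4, 5, 9]
Visit 3 → queue [18, 13, 4, 5, 9]
Visit 18 → queue [13, 4, 5, 9]
Visit 13 → queue [4, 5, 9]
Visit 4 → queue [5, 9]
Visit 5 → queue [9]
Visit 9 → queue []

14 11 1 6 10 0 2 17 15 8 16 12 7 3 18 13 4 5 9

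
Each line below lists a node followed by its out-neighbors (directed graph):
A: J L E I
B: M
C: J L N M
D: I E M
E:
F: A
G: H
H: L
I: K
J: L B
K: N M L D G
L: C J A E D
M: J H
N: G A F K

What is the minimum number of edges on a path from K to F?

Level 0: K
Level 1: D, G, L, M, N
Level 2: A, C, E, F, H, I, J
Level 3: B
F first appears at level 2.

2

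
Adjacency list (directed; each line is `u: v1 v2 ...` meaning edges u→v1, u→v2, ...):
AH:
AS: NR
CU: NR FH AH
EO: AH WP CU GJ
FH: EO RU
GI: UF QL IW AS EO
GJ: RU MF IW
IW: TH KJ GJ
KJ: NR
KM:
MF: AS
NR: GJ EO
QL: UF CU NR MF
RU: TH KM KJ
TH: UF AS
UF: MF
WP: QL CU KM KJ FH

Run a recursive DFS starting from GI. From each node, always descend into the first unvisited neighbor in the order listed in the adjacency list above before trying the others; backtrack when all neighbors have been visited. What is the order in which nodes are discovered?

GI UF MF AS NR GJ RU TH KM KJ IW EO AH WP QL CU FH

Visit GI
GI → UF
UF → MF
MF → AS
AS → NR
NR → GJ
GJ → RU
RU → TH
RU → KM
RU → KJ
GJ → IW
NR → EO
EO → AH
EO → WP
WP → QL
QL → CU
CU → FH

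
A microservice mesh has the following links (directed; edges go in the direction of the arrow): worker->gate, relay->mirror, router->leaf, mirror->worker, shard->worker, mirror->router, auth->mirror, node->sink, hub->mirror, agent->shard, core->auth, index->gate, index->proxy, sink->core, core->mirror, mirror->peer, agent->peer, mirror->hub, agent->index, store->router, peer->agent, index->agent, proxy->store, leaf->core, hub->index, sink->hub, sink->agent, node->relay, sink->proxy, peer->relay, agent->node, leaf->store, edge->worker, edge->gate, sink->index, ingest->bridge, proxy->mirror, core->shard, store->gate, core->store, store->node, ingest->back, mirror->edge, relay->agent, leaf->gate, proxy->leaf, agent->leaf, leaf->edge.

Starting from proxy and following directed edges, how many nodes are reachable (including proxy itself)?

18

BFS from proxy visits: proxy, store, mirror, leaf, router, node, gate, worker, peer, hub, edge, core, sink, relay, agent, index, shard, auth
Reachable nodes: 18 of 21 total.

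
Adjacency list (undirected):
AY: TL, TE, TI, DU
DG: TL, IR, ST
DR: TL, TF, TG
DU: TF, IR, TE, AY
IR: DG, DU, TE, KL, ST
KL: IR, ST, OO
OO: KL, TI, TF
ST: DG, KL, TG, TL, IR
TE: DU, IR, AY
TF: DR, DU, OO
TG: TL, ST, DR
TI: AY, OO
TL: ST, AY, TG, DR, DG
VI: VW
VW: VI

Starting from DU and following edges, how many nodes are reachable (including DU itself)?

BFS from DU visits: DU, TF, IR, TE, AY, DR, OO, DG, KL, ST, TL, TI, TG
Reachable nodes: 13 of 15 total.

13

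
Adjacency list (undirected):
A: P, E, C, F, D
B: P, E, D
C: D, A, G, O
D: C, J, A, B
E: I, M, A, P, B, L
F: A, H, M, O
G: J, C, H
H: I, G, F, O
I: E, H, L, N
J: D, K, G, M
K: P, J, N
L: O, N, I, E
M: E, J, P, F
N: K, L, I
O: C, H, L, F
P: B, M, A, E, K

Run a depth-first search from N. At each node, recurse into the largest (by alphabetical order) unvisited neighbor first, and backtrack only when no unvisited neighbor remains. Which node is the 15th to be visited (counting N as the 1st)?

Visit N
N → L
L → O
O → H
H → I
I → E
E → P
P → M
M → J
J → K
J → G
G → C
C → D
D → B
D → A
A → F

Visit order: N, L, O, H, I, E, P, M, J, K, G, C, D, B, A, F

A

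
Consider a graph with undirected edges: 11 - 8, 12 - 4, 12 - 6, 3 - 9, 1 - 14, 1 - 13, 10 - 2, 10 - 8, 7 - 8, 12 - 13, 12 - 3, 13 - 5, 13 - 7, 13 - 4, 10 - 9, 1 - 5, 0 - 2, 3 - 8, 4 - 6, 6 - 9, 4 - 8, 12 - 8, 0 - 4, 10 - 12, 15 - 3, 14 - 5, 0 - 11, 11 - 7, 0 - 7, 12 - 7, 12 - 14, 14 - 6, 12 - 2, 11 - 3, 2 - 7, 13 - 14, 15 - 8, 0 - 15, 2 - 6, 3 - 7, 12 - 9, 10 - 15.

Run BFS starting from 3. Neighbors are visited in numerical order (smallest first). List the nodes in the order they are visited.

Visit 3; enqueue 7, 8, 9, 11, 12, 15 → queue [7, 8, 9, 11, 12, 15]
Visit 7; enqueue 0, 2, 13 → queue [8, 9, 11, 12, 15, 0, 2, 13]
Visit 8; enqueue 4, 10 → queue [9, 11, 12, 15, 0, 2, 13, 4, 10]
Visit 9; enqueue 6 → queue [11, 12, 15, 0, 2, 13, 4, 10, 6]
Visit 11 → queue [12, 15, 0, 2, 13, 4, 10, 6]
Visit 12; enqueue 14 → queue [15, 0, 2, 13, 4, 10, 6, 14]
Visit 15 → queue [0, 2, 13, 4, 10, 6, 14]
Visit 0 → queue [2, 13, 4, 10, 6, 14]
Visit 2 → queue [13, 4, 10, 6, 14]
Visit 13; enqueue 1, 5 → queue [4, 10, 6, 14, 1, 5]
Visit 4 → queue [10, 6, 14, 1, 5]
Visit 10 → queue [6, 14, 1, 5]
Visit 6 → queue [14, 1, 5]
Visit 14 → queue [1, 5]
Visit 1 → queue [5]
Visit 5 → queue []

3, 7, 8, 9, 11, 12, 15, 0, 2, 13, 4, 10, 6, 14, 1, 5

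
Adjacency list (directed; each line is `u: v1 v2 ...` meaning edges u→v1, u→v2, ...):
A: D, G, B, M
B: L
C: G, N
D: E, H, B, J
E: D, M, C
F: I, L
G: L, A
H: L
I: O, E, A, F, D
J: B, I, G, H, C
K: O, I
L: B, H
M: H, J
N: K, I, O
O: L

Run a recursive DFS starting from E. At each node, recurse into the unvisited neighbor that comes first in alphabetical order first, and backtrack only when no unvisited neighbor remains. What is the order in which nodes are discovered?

Visit E
E → C
C → G
G → A
A → B
B → L
L → H
A → D
D → J
J → I
I → F
I → O
A → M
C → N
N → K

E, C, G, A, B, L, H, D, J, I, F, O, M, N, K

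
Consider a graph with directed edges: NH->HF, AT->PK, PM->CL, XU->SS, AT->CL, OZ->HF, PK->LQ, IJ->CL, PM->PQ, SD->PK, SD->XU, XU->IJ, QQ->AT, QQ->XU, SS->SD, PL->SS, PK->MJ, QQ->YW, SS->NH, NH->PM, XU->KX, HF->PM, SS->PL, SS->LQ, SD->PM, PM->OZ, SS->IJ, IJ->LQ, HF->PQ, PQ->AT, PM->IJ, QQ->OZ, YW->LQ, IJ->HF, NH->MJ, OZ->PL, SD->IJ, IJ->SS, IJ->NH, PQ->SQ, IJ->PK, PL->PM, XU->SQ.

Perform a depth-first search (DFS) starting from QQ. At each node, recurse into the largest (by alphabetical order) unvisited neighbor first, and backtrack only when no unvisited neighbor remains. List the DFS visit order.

Visit QQ
QQ → YW
YW → LQ
QQ → XU
XU → SS
SS → SD
SD → PM
PM → PQ
PQ → SQ
PQ → AT
AT → PK
PK → MJ
AT → CL
PM → OZ
OZ → PL
OZ → HF
PM → IJ
IJ → NH
XU → KX

QQ, YW, LQ, XU, SS, SD, PM, PQ, SQ, AT, PK, MJ, CL, OZ, PL, HF, IJ, NH, KX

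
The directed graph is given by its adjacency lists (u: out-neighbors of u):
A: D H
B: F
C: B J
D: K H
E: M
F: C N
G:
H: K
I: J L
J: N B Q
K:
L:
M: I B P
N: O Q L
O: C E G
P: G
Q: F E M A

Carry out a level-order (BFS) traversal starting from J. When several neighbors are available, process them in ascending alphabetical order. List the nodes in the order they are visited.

Visit J; enqueue B, N, Q → queue [B, N, Q]
Visit B; enqueue F → queue [N, Q, F]
Visit N; enqueue L, O → queue [Q, F, L, O]
Visit Q; enqueue A, E, M → queue [F, L, O, A, E, M]
Visit F; enqueue C → queue [L, O, A, E, M, C]
Visit L → queue [O, A, E, M, C]
Visit O; enqueue G → queue [A, E, M, C, G]
Visit A; enqueue D, H → queue [E, M, C, G, D, H]
Visit E → queue [M, C, G, D, H]
Visit M; enqueue I, P → queue [C, G, D, H, I, P]
Visit C → queue [G, D, H, I, P]
Visit G → queue [D, H, I, P]
Visit D; enqueue K → queue [H, I, P, K]
Visit H → queue [I, P, K]
Visit I → queue [P, K]
Visit P → queue [K]
Visit K → queue []

J, B, N, Q, F, L, O, A, E, M, C, G, D, H, I, P, K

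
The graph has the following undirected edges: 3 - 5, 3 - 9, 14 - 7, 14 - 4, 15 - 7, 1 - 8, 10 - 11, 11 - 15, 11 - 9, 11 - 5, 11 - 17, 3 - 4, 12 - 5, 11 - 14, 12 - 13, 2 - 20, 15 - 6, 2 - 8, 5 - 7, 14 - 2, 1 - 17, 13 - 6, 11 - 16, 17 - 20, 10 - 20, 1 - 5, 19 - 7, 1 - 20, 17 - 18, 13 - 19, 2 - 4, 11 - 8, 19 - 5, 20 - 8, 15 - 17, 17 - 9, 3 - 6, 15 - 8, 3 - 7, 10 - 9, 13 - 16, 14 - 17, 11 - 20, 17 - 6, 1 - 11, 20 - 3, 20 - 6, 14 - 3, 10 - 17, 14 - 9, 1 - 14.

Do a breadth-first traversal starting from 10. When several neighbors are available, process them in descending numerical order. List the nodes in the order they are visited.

10 → 20 → 17 → 11 → 9 → 8 → 6 → 3 → 2 → 1 → 18 → 15 → 14 → 16 → 5 → 13 → 7 → 4 → 19 → 12

Visit 10; enqueue 20, 17, 11, 9 → queue [20, 17, 11, 9]
Visit 20; enqueue 8, 6, 3, 2, 1 → queue [17, 11, 9, 8, 6, 3, 2, 1]
Visit 17; enqueue 18, 15, 14 → queue [11, 9, 8, 6, 3, 2, 1, 18, 15, 14]
Visit 11; enqueue 16, 5 → queue [9, 8, 6, 3, 2, 1, 18, 15, 14, 16, 5]
Visit 9 → queue [8, 6, 3, 2, 1, 18, 15, 14, 16, 5]
Visit 8 → queue [6, 3, 2, 1, 18, 15, 14, 16, 5]
Visit 6; enqueue 13 → queue [3, 2, 1, 18, 15, 14, 16, 5, 13]
Visit 3; enqueue 7, 4 → queue [2, 1, 18, 15, 14, 16, 5, 13, 7, 4]
Visit 2 → queue [1, 18, 15, 14, 16, 5, 13, 7, 4]
Visit 1 → queue [18, 15, 14, 16, 5, 13, 7, 4]
Visit 18 → queue [15, 14, 16, 5, 13, 7, 4]
Visit 15 → queue [14, 16, 5, 13, 7, 4]
Visit 14 → queue [16, 5, 13, 7, 4]
Visit 16 → queue [5, 13, 7, 4]
Visit 5; enqueue 19, 12 → queue [13, 7, 4, 19, 12]
Visit 13 → queue [7, 4, 19, 12]
Visit 7 → queue [4, 19, 12]
Visit 4 → queue [19, 12]
Visit 19 → queue [12]
Visit 12 → queue []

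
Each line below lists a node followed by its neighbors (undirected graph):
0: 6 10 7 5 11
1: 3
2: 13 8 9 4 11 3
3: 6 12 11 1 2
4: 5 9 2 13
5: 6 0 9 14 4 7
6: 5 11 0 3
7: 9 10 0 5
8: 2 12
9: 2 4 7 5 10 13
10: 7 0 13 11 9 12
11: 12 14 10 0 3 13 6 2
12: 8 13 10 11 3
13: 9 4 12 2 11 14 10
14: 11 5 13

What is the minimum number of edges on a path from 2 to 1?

Level 0: 2
Level 1: 3, 4, 8, 9, 11, 13
Level 2: 0, 1, 5, 6, 7, 10, 12, 14
1 first appears at level 2.

2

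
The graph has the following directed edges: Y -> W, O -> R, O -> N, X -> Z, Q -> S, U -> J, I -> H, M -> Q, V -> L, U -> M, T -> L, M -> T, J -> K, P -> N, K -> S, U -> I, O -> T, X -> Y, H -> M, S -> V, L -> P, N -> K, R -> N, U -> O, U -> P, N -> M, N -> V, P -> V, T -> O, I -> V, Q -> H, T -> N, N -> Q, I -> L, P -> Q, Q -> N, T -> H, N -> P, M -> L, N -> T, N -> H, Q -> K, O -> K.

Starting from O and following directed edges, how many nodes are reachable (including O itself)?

12

BFS from O visits: O, T, R, N, K, L, H, V, Q, P, M, S
Reachable nodes: 12 of 19 total.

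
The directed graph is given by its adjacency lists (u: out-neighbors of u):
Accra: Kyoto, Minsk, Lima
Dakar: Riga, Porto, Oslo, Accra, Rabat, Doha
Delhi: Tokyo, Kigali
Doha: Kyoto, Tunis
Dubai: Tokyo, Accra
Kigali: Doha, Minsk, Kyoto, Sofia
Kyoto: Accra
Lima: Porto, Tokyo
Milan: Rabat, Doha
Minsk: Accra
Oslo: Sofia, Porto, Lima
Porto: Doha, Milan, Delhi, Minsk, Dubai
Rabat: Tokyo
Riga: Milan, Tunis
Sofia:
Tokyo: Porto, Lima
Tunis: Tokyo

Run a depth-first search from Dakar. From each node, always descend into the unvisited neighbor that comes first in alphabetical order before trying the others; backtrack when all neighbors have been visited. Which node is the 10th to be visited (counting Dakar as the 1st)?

Visit Dakar
Dakar → Accra
Accra → Kyoto
Accra → Lima
Lima → Porto
Porto → Delhi
Delhi → Kigali
Kigali → Doha
Doha → Tunis
Tunis → Tokyo
Kigali → Minsk
Kigali → Sofia
Porto → Dubai
Porto → Milan
Milan → Rabat
Dakar → Oslo
Dakar → Riga

Visit order: Dakar, Accra, Kyoto, Lima, Porto, Delhi, Kigali, Doha, Tunis, Tokyo, Minsk, Sofia, Dubai, Milan, Rabat, Oslo, Riga

Tokyo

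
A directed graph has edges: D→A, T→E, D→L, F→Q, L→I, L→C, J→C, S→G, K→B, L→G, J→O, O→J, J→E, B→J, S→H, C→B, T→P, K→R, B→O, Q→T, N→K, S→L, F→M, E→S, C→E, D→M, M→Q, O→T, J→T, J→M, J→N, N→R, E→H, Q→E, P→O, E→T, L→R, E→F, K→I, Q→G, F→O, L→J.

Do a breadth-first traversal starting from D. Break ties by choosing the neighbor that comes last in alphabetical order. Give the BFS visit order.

Visit D; enqueue M, L, A → queue [M, L, A]
Visit M; enqueue Q → queue [L, A, Q]
Visit L; enqueue R, J, I, G, C → queue [A, Q, R, J, I, G, C]
Visit A → queue [Q, R, J, I, G, C]
Visit Q; enqueue T, E → queue [R, J, I, G, C, T, E]
Visit R → queue [J, I, G, C, T, E]
Visit J; enqueue O, N → queue [I, G, C, T, E, O, N]
Visit I → queue [G, C, T, E, O, N]
Visit G → queue [C, T, E, O, N]
Visit C; enqueue B → queue [T, E, O, N, B]
Visit T; enqueue P → queue [E, O, N, B, P]
Visit E; enqueue S, H, F → queue [O, N, B, P, S, H, F]
Visit O → queue [N, B, P, S, H, F]
Visit N; enqueue K → queue [B, P, S, H, F, K]
Visit B → queue [P, S, H, F, K]
Visit P → queue [S, H, F, K]
Visit S → queue [H, F, K]
Visit H → queue [F, K]
Visit F → queue [K]
Visit K → queue []

D M L A Q R J I G C T E O N B P S H F K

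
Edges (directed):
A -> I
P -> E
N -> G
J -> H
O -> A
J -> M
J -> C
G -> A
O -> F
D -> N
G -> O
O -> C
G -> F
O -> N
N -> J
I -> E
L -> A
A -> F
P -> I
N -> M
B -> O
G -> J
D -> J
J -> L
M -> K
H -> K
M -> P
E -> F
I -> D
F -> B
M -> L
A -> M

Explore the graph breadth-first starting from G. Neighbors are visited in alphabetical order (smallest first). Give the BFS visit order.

G -> A -> F -> J -> O -> I -> M -> B -> C -> H -> L -> N -> D -> E -> K -> P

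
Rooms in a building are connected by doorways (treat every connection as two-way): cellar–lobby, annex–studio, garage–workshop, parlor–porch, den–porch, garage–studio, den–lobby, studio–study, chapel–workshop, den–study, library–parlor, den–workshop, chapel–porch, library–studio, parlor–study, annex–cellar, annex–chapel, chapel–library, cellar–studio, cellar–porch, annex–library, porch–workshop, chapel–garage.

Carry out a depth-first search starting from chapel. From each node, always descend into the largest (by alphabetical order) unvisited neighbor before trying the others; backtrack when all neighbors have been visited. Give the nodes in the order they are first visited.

Visit chapel
chapel → workshop
workshop → porch
porch → parlor
parlor → study
study → studio
studio → library
library → annex
annex → cellar
cellar → lobby
lobby → den
studio → garage

chapel, workshop, porch, parlor, study, studio, library, annex, cellar, lobby, den, garage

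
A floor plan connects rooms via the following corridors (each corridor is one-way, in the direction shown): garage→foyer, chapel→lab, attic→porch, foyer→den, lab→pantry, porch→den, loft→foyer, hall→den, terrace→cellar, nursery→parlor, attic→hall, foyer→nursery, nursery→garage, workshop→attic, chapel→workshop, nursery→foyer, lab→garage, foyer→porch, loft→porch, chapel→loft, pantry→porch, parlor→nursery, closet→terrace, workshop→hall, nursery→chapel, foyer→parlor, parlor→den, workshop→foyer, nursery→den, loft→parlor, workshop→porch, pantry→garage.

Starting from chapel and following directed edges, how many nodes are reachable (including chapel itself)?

BFS from chapel visits: chapel, lab, loft, workshop, garage, pantry, foyer, parlor, porch, attic, hall, den, nursery
Reachable nodes: 13 of 16 total.

13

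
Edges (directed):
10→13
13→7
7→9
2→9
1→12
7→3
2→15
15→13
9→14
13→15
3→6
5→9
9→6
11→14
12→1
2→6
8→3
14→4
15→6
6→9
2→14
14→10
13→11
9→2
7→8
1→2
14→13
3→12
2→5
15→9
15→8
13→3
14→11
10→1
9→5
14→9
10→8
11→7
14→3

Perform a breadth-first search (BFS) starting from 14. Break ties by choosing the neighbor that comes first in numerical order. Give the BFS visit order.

Visit 14; enqueue 3, 4, 9, 10, 11, 13 → queue [3, 4, 9, 10, 11, 13]
Visit 3; enqueue 6, 12 → queue [4, 9, 10, 11, 13, 6, 12]
Visit 4 → queue [9, 10, 11, 13, 6, 12]
Visit 9; enqueue 2, 5 → queue [10, 11, 13, 6, 12, 2, 5]
Visit 10; enqueue 1, 8 → queue [11, 13, 6, 12, 2, 5, 1, 8]
Visit 11; enqueue 7 → queue [13, 6, 12, 2, 5, 1, 8, 7]
Visit 13; enqueue 15 → queue [6, 12, 2, 5, 1, 8, 7, 15]
Visit 6 → queue [12, 2, 5, 1, 8, 7, 15]
Visit 12 → queue [2, 5, 1, 8, 7, 15]
Visit 2 → queue [5, 1, 8, 7, 15]
Visit 5 → queue [1, 8, 7, 15]
Visit 1 → queue [8, 7, 15]
Visit 8 → queue [7, 15]
Visit 7 → queue [15]
Visit 15 → queue []

14 → 3 → 4 → 9 → 10 → 11 → 13 → 6 → 12 → 2 → 5 → 1 → 8 → 7 → 15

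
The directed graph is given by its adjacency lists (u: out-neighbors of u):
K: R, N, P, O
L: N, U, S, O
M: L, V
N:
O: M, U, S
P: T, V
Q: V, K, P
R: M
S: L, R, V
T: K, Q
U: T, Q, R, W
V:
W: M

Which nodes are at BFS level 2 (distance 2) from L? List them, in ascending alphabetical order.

M, Q, R, T, V, W

Level 0: L
Level 1: N, O, S, U
Level 2: M, Q, R, T, V, W
Level 3: K, P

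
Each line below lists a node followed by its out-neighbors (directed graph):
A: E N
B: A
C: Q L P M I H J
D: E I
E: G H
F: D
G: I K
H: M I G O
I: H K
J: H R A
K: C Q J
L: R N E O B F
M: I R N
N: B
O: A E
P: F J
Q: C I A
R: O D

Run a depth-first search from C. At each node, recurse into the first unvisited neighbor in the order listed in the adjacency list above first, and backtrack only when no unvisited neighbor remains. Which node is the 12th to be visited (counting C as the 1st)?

Visit C
C → Q
Q → I
I → H
H → M
M → R
R → O
O → A
A → E
E → G
G → K
K → J
A → N
N → B
R → D
C → L
L → F
C → P

Visit order: C, Q, I, H, M, R, O, A, E, G, K, J, N, B, D, L, F, P

J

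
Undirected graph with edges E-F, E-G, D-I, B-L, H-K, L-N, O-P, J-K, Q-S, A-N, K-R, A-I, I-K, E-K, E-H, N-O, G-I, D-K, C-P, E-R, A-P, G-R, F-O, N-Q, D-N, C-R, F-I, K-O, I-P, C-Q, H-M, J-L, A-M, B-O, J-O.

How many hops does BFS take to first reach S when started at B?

Level 0: B
Level 1: L, O
Level 2: F, J, K, N, P
Level 3: A, C, D, E, H, I, Q, R
Level 4: G, M, S
S first appears at level 4.

4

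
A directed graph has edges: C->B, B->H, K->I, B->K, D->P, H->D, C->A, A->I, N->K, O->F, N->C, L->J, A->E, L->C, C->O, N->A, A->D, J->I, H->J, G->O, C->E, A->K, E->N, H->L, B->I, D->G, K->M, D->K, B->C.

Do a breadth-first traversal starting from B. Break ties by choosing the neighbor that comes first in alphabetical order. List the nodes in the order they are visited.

B C H I K A E O D J L M N F G P

Visit B; enqueue C, H, I, K → queue [C, H, I, K]
Visit C; enqueue A, E, O → queue [H, I, K, A, E, O]
Visit H; enqueue D, J, L → queue [I, K, A, E, O, D, J, L]
Visit I → queue [K, A, E, O, D, J, L]
Visit K; enqueue M → queue [A, E, O, D, J, L, M]
Visit A → queue [E, O, D, J, L, M]
Visit E; enqueue N → queue [O, D, J, L, M, N]
Visit O; enqueue F → queue [D, J, L, M, N, F]
Visit D; enqueue G, P → queue [J, L, M, N, F, G, P]
Visit J → queue [L, M, N, F, G, P]
Visit L → queue [M, N, F, G, P]
Visit M → queue [N, F, G, P]
Visit N → queue [F, G, P]
Visit F → queue [G, P]
Visit G → queue [P]
Visit P → queue []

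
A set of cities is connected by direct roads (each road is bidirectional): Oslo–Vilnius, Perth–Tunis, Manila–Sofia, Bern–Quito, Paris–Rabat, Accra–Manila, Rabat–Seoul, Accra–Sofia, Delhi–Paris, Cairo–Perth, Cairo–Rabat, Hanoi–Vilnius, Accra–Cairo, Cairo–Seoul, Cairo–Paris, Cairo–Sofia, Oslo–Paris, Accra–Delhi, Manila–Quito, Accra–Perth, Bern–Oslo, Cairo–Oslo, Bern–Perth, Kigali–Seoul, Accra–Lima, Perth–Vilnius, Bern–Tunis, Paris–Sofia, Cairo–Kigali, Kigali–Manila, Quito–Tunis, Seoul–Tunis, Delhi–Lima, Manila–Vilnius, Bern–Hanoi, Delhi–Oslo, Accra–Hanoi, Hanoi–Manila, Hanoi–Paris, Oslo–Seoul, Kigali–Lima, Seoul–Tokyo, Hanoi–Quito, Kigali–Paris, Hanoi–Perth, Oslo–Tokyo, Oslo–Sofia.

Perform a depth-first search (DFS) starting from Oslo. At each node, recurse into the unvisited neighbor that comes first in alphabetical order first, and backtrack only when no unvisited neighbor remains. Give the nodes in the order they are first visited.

Visit Oslo
Oslo → Bern
Bern → Hanoi
Hanoi → Accra
Accra → Cairo
Cairo → Kigali
Kigali → Lima
Lima → Delhi
Delhi → Paris
Paris → Rabat
Rabat → Seoul
Seoul → Tokyo
Seoul → Tunis
Tunis → Perth
Perth → Vilnius
Vilnius → Manila
Manila → Quito
Manila → Sofia

Oslo -> Bern -> Hanoi -> Accra -> Cairo -> Kigali -> Lima -> Delhi -> Paris -> Rabat -> Seoul -> Tokyo -> Tunis -> Perth -> Vilnius -> Manila -> Quito -> Sofia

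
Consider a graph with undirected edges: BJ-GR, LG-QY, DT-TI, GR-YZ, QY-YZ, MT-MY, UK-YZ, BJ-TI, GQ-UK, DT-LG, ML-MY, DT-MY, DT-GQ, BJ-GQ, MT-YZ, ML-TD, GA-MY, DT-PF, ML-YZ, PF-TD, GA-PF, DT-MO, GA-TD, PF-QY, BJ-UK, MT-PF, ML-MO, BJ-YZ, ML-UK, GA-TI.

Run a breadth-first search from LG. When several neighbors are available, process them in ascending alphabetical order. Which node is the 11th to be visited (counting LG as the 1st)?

UK

Visit LG; enqueue DT, QY → queue [DT, QY]
Visit DT; enqueue GQ, MO, MY, PF, TI → queue [QY, GQ, MO, MY, PF, TI]
Visit QY; enqueue YZ → queue [GQ, MO, MY, PF, TI, YZ]
Visit GQ; enqueue BJ, UK → queue [MO, MY, PF, TI, YZ, BJ, UK]
Visit MO; enqueue ML → queue [MY, PF, TI, YZ, BJ, UK, ML]
Visit MY; enqueue GA, MT → queue [PF, TI, YZ, BJ, UK, ML, GA, MT]
Visit PF; enqueue TD → queue [TI, YZ, BJ, UK, ML, GA, MT, TD]
Visit TI → queue [YZ, BJ, UK, ML, GA, MT, TD]
Visit YZ; enqueue GR → queue [BJ, UK, ML, GA, MT, TD, GR]
Visit BJ → queue [UK, ML, GA, MT, TD, GR]
Visit UK → queue [ML, GA, MT, TD, GR]
Visit ML → queue [GA, MT, TD, GR]
Visit GA → queue [MT, TD, GR]
Visit MT → queue [TD, GR]
Visit TD → queue [GR]
Visit GR → queue []

Visit order: LG, DT, QY, GQ, MO, MY, PF, TI, YZ, BJ, UK, ML, GA, MT, TD, GR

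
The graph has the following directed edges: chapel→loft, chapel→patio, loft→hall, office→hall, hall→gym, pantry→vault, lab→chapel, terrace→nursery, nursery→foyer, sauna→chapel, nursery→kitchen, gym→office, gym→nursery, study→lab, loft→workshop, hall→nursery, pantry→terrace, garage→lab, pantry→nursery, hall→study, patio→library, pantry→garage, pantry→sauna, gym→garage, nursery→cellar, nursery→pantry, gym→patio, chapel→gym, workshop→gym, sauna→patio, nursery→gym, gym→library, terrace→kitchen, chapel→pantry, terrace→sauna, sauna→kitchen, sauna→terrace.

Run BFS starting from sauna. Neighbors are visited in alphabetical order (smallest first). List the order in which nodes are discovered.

Visit sauna; enqueue chapel, kitchen, patio, terrace → queue [chapel, kitchen, patio, terrace]
Visit chapel; enqueue gym, loft, pantry → queue [kitchen, patio, terrace, gym, loft, pantry]
Visit kitchen → queue [patio, terrace, gym, loft, pantry]
Visit patio; enqueue library → queue [terrace, gym, loft, pantry, library]
Visit terrace; enqueue nursery → queue [gym, loft, pantry, library, nursery]
Visit gym; enqueue garage, office → queue [loft, pantry, library, nursery, garage, office]
Visit loft; enqueue hall, workshop → queue [pantry, library, nursery, garage, office, hall, workshop]
Visit pantry; enqueue vault → queue [library, nursery, garage, office, hall, workshop, vault]
Visit library → queue [nursery, garage, office, hall, workshop, vault]
Visit nursery; enqueue cellar, foyer → queue [garage, office, hall, workshop, vault, cellar, foyer]
Visit garage; enqueue lab → queue [office, hall, workshop, vault, cellar, foyer, lab]
Visit office → queue [hall, workshop, vault, cellar, foyer, lab]
Visit hall; enqueue study → queue [workshop, vault, cellar, foyer, lab, study]
Visit workshop → queue [vault, cellar, foyer, lab, study]
Visit vault → queue [cellar, foyer, lab, study]
Visit cellar → queue [foyer, lab, study]
Visit foyer → queue [lab, study]
Visit lab → queue [study]
Visit study → queue []

sauna, chapel, kitchen, patio, terrace, gym, loft, pantry, library, nursery, garage, office, hall, workshop, vault, cellar, foyer, lab, study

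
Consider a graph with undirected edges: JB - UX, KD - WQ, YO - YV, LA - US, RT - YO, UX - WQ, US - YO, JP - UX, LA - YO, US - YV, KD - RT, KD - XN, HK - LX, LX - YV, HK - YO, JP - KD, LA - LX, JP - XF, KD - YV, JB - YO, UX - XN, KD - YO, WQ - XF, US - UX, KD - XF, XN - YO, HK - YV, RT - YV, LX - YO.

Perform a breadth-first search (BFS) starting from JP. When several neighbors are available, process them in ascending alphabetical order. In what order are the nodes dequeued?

JP KD UX XF RT WQ XN YO YV JB US HK LA LX

Visit JP; enqueue KD, UX, XF → queue [KD, UX, XF]
Visit KD; enqueue RT, WQ, XN, YO, YV → queue [UX, XF, RT, WQ, XN, YO, YV]
Visit UX; enqueue JB, US → queue [XF, RT, WQ, XN, YO, YV, JB, US]
Visit XF → queue [RT, WQ, XN, YO, YV, JB, US]
Visit RT → queue [WQ, XN, YO, YV, JB, US]
Visit WQ → queue [XN, YO, YV, JB, US]
Visit XN → queue [YO, YV, JB, US]
Visit YO; enqueue HK, LA, LX → queue [YV, JB, US, HK, LA, LX]
Visit YV → queue [JB, US, HK, LA, LX]
Visit JB → queue [US, HK, LA, LX]
Visit US → queue [HK, LA, LX]
Visit HK → queue [LA, LX]
Visit LA → queue [LX]
Visit LX → queue []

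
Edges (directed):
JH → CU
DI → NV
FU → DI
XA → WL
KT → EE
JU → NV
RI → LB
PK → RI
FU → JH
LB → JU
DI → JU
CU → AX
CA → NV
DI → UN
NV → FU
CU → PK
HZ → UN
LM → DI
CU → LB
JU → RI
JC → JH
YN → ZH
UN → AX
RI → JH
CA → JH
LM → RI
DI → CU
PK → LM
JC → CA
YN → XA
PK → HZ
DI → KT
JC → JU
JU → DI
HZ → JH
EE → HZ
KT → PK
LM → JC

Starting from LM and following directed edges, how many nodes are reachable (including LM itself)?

17

BFS from LM visits: LM, RI, JC, DI, LB, JH, JU, CA, UN, NV, KT, CU, AX, FU, PK, EE, HZ
Reachable nodes: 17 of 21 total.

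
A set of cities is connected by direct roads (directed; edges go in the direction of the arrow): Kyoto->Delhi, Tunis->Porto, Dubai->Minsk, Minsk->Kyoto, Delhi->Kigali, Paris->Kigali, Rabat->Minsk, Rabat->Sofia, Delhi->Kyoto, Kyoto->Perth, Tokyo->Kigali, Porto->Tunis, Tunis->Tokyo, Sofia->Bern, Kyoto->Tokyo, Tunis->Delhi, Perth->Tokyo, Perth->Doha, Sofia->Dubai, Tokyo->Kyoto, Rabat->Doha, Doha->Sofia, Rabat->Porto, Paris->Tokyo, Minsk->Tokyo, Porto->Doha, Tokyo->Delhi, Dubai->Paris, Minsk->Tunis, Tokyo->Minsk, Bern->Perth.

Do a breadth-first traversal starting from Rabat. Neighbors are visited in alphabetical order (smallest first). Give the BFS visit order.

Rabat -> Doha -> Minsk -> Porto -> Sofia -> Kyoto -> Tokyo -> Tunis -> Bern -> Dubai -> Delhi -> Perth -> Kigali -> Paris

Visit Rabat; enqueue Doha, Minsk, Porto, Sofia → queue [Doha, Minsk, Porto, Sofia]
Visit Doha → queue [Minsk, Porto, Sofia]
Visit Minsk; enqueue Kyoto, Tokyo, Tunis → queue [Porto, Sofia, Kyoto, Tokyo, Tunis]
Visit Porto → queue [Sofia, Kyoto, Tokyo, Tunis]
Visit Sofia; enqueue Bern, Dubai → queue [Kyoto, Tokyo, Tunis, Bern, Dubai]
Visit Kyoto; enqueue Delhi, Perth → queue [Tokyo, Tunis, Bern, Dubai, Delhi, Perth]
Visit Tokyo; enqueue Kigali → queue [Tunis, Bern, Dubai, Delhi, Perth, Kigali]
Visit Tunis → queue [Bern, Dubai, Delhi, Perth, Kigali]
Visit Bern → queue [Dubai, Delhi, Perth, Kigali]
Visit Dubai; enqueue Paris → queue [Delhi, Perth, Kigali, Paris]
Visit Delhi → queue [Perth, Kigali, Paris]
Visit Perth → queue [Kigali, Paris]
Visit Kigali → queue [Paris]
Visit Paris → queue []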